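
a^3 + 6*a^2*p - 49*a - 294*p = (a - 7)*(a + 7)*(a + 6*p)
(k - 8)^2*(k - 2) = k^3 - 18*k^2 + 96*k - 128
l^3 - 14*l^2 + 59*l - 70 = (l - 7)*(l - 5)*(l - 2)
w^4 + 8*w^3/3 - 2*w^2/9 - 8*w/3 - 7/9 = (w - 1)*(w + 1/3)*(w + 1)*(w + 7/3)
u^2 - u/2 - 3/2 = (u - 3/2)*(u + 1)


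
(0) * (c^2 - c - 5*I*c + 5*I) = 0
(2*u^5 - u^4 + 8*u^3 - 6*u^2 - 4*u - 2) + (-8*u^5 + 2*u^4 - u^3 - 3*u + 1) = -6*u^5 + u^4 + 7*u^3 - 6*u^2 - 7*u - 1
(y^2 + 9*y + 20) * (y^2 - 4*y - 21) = y^4 + 5*y^3 - 37*y^2 - 269*y - 420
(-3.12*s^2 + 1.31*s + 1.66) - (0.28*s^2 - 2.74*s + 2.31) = -3.4*s^2 + 4.05*s - 0.65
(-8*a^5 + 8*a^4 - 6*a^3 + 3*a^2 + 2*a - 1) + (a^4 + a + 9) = -8*a^5 + 9*a^4 - 6*a^3 + 3*a^2 + 3*a + 8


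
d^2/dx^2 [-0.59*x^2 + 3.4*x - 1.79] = -1.18000000000000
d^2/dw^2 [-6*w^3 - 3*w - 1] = -36*w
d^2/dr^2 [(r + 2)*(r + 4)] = 2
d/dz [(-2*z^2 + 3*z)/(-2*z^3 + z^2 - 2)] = (-2*z^2*(2*z - 3)*(3*z - 1) + (4*z - 3)*(2*z^3 - z^2 + 2))/(2*z^3 - z^2 + 2)^2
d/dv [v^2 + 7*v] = 2*v + 7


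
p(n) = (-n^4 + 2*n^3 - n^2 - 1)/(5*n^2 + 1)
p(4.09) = -1.90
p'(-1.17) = 0.75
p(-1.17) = -0.95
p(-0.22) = -0.86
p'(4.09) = -1.23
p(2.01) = -0.24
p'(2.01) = -0.35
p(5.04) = -3.25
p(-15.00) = -51.16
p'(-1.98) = 1.17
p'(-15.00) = 6.40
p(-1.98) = -1.74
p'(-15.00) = 6.40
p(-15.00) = -51.16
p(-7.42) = -14.13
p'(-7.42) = 3.37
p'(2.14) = -0.41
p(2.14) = -0.29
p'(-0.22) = -0.91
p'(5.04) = -1.61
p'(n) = -10*n*(-n^4 + 2*n^3 - n^2 - 1)/(5*n^2 + 1)^2 + (-4*n^3 + 6*n^2 - 2*n)/(5*n^2 + 1)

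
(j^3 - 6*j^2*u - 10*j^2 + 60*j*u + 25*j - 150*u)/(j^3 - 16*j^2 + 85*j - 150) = (j - 6*u)/(j - 6)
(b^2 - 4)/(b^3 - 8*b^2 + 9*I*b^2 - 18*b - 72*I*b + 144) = (b^2 - 4)/(b^3 + b^2*(-8 + 9*I) + b*(-18 - 72*I) + 144)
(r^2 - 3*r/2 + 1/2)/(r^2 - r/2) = (r - 1)/r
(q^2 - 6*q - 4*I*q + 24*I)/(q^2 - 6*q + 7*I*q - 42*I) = (q - 4*I)/(q + 7*I)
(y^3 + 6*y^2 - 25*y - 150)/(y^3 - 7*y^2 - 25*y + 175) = (y + 6)/(y - 7)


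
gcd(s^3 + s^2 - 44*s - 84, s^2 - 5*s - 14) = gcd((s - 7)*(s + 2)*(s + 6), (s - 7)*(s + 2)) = s^2 - 5*s - 14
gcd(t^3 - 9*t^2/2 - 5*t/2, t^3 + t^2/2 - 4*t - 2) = t + 1/2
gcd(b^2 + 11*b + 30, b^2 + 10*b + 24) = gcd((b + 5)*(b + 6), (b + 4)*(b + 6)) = b + 6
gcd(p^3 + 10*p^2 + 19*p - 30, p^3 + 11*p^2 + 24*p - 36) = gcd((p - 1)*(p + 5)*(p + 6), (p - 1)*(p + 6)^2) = p^2 + 5*p - 6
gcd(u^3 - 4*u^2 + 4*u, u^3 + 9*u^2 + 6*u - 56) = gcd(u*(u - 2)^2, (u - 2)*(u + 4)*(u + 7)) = u - 2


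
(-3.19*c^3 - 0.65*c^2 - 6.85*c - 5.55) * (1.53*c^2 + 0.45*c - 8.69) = -4.8807*c^5 - 2.43*c^4 + 16.9481*c^3 - 5.9255*c^2 + 57.029*c + 48.2295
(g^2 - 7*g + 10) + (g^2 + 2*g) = 2*g^2 - 5*g + 10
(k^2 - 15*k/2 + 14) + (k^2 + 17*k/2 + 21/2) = 2*k^2 + k + 49/2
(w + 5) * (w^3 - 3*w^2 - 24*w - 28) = w^4 + 2*w^3 - 39*w^2 - 148*w - 140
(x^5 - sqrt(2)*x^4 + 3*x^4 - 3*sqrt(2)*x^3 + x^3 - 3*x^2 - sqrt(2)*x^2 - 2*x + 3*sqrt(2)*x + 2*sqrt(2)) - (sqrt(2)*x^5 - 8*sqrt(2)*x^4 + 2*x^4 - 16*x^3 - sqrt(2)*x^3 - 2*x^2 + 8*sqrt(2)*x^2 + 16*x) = -sqrt(2)*x^5 + x^5 + x^4 + 7*sqrt(2)*x^4 - 2*sqrt(2)*x^3 + 17*x^3 - 9*sqrt(2)*x^2 - x^2 - 18*x + 3*sqrt(2)*x + 2*sqrt(2)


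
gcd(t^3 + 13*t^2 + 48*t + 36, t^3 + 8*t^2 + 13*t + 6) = t^2 + 7*t + 6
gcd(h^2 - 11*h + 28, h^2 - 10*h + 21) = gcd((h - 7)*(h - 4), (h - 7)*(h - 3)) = h - 7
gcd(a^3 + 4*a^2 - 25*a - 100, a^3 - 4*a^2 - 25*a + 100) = a^2 - 25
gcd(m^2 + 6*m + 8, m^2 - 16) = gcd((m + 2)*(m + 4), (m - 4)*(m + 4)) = m + 4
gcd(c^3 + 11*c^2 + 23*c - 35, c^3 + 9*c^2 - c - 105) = c^2 + 12*c + 35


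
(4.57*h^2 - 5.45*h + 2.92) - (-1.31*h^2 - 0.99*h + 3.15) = 5.88*h^2 - 4.46*h - 0.23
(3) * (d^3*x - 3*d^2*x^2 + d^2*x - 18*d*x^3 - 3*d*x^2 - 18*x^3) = 3*d^3*x - 9*d^2*x^2 + 3*d^2*x - 54*d*x^3 - 9*d*x^2 - 54*x^3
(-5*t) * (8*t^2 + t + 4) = -40*t^3 - 5*t^2 - 20*t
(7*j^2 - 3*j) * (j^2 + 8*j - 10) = 7*j^4 + 53*j^3 - 94*j^2 + 30*j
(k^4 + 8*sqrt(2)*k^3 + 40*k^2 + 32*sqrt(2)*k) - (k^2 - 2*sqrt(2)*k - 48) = k^4 + 8*sqrt(2)*k^3 + 39*k^2 + 34*sqrt(2)*k + 48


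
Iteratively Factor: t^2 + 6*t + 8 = (t + 2)*(t + 4)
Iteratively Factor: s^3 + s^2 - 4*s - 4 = (s - 2)*(s^2 + 3*s + 2) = (s - 2)*(s + 2)*(s + 1)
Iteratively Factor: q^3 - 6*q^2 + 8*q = (q)*(q^2 - 6*q + 8) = q*(q - 4)*(q - 2)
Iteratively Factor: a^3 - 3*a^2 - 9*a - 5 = (a + 1)*(a^2 - 4*a - 5) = (a + 1)^2*(a - 5)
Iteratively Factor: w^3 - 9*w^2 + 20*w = (w - 4)*(w^2 - 5*w) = w*(w - 4)*(w - 5)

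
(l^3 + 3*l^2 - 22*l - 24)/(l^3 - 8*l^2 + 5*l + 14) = (l^2 + 2*l - 24)/(l^2 - 9*l + 14)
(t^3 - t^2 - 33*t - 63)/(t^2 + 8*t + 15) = (t^2 - 4*t - 21)/(t + 5)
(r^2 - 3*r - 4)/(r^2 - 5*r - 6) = (r - 4)/(r - 6)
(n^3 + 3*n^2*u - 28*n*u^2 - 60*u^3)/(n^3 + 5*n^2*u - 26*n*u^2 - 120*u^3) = (n + 2*u)/(n + 4*u)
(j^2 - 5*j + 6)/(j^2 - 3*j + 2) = (j - 3)/(j - 1)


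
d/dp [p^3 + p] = 3*p^2 + 1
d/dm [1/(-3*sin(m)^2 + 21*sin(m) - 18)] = (2*sin(m) - 7)*cos(m)/(3*(sin(m)^2 - 7*sin(m) + 6)^2)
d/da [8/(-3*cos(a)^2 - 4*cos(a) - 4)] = -16*(3*cos(a) + 2)*sin(a)/(3*cos(a)^2 + 4*cos(a) + 4)^2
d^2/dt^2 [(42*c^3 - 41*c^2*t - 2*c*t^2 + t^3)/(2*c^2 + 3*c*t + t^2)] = c^2*(1064*c^3 + 1272*c^2*t + 312*c*t^2 - 56*t^3)/(8*c^6 + 36*c^5*t + 66*c^4*t^2 + 63*c^3*t^3 + 33*c^2*t^4 + 9*c*t^5 + t^6)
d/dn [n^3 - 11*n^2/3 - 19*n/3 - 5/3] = 3*n^2 - 22*n/3 - 19/3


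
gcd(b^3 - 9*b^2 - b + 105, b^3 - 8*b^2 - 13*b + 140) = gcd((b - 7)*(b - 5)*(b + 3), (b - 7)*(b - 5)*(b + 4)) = b^2 - 12*b + 35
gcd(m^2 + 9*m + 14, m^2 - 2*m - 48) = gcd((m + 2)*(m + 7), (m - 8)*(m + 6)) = 1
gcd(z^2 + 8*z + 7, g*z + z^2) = 1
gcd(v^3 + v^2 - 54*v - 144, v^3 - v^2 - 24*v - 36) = v + 3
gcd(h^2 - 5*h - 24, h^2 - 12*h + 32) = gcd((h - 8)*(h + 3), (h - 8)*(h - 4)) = h - 8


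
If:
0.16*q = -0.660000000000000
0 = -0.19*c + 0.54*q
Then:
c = -11.72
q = -4.12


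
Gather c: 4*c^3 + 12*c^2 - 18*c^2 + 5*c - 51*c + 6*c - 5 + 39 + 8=4*c^3 - 6*c^2 - 40*c + 42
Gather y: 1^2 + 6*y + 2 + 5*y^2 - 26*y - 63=5*y^2 - 20*y - 60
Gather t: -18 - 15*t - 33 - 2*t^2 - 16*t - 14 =-2*t^2 - 31*t - 65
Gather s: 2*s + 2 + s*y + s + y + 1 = s*(y + 3) + y + 3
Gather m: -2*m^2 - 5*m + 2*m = -2*m^2 - 3*m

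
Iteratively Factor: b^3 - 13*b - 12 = (b + 1)*(b^2 - b - 12) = (b - 4)*(b + 1)*(b + 3)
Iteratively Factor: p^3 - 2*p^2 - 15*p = (p)*(p^2 - 2*p - 15) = p*(p + 3)*(p - 5)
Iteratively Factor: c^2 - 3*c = (c)*(c - 3)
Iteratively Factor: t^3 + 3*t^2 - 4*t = (t - 1)*(t^2 + 4*t) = t*(t - 1)*(t + 4)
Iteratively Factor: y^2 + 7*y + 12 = (y + 3)*(y + 4)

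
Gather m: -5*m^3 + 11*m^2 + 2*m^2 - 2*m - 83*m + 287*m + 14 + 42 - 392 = -5*m^3 + 13*m^2 + 202*m - 336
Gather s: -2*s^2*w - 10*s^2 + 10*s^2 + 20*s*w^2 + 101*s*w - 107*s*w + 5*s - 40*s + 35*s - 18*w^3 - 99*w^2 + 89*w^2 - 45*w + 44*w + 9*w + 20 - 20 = -2*s^2*w + s*(20*w^2 - 6*w) - 18*w^3 - 10*w^2 + 8*w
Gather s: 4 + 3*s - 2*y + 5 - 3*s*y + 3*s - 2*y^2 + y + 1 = s*(6 - 3*y) - 2*y^2 - y + 10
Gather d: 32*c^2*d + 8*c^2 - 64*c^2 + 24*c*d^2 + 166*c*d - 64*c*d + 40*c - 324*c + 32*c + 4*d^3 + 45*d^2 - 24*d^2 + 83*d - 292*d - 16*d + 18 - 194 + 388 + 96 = -56*c^2 - 252*c + 4*d^3 + d^2*(24*c + 21) + d*(32*c^2 + 102*c - 225) + 308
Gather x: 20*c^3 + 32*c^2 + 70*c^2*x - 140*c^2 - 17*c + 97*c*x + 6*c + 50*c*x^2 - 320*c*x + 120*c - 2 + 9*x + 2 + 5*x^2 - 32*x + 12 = 20*c^3 - 108*c^2 + 109*c + x^2*(50*c + 5) + x*(70*c^2 - 223*c - 23) + 12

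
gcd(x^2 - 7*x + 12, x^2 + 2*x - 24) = x - 4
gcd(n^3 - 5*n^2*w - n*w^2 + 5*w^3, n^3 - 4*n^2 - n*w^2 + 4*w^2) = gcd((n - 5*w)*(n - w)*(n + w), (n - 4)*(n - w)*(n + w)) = -n^2 + w^2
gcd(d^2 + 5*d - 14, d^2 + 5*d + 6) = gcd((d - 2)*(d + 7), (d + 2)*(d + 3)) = 1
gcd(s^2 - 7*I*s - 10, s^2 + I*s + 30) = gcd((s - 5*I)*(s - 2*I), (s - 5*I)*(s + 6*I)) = s - 5*I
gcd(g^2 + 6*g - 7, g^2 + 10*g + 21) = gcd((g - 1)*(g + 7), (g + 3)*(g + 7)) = g + 7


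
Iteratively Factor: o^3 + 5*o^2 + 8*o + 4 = (o + 1)*(o^2 + 4*o + 4) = (o + 1)*(o + 2)*(o + 2)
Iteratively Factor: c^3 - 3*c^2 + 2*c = (c - 2)*(c^2 - c) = c*(c - 2)*(c - 1)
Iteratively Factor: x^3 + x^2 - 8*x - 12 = (x + 2)*(x^2 - x - 6) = (x + 2)^2*(x - 3)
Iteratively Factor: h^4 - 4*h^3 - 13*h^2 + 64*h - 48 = (h - 4)*(h^3 - 13*h + 12) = (h - 4)*(h + 4)*(h^2 - 4*h + 3) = (h - 4)*(h - 1)*(h + 4)*(h - 3)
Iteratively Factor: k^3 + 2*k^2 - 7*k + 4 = (k + 4)*(k^2 - 2*k + 1) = (k - 1)*(k + 4)*(k - 1)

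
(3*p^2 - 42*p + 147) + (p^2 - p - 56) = 4*p^2 - 43*p + 91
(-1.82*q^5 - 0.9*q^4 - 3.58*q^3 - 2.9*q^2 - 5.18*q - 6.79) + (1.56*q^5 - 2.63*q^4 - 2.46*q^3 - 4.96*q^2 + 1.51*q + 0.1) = -0.26*q^5 - 3.53*q^4 - 6.04*q^3 - 7.86*q^2 - 3.67*q - 6.69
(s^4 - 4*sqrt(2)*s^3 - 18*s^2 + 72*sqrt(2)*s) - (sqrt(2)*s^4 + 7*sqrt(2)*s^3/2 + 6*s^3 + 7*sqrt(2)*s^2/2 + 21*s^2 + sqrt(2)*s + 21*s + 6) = -sqrt(2)*s^4 + s^4 - 15*sqrt(2)*s^3/2 - 6*s^3 - 39*s^2 - 7*sqrt(2)*s^2/2 - 21*s + 71*sqrt(2)*s - 6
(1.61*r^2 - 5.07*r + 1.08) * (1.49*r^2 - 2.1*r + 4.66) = 2.3989*r^4 - 10.9353*r^3 + 19.7588*r^2 - 25.8942*r + 5.0328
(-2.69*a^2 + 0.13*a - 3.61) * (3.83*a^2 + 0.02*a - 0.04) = -10.3027*a^4 + 0.4441*a^3 - 13.7161*a^2 - 0.0774*a + 0.1444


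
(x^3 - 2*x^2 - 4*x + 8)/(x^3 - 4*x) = (x - 2)/x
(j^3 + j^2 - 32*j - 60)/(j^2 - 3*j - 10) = (j^2 - j - 30)/(j - 5)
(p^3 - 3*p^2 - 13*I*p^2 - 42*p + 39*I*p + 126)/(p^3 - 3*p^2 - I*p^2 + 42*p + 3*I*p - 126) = (p - 6*I)/(p + 6*I)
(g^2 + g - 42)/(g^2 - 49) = (g - 6)/(g - 7)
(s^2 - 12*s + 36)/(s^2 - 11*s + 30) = (s - 6)/(s - 5)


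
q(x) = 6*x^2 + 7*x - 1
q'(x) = 12*x + 7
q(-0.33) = -2.66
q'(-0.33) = 3.04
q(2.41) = 50.72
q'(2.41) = 35.92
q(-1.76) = 5.27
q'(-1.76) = -14.12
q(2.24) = 44.79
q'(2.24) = 33.88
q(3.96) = 120.81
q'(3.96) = 54.52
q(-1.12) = -1.31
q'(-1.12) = -6.44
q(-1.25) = -0.38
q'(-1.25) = -8.00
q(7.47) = 386.10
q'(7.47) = 96.64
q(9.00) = 548.00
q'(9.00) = 115.00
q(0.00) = -1.00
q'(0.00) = 7.00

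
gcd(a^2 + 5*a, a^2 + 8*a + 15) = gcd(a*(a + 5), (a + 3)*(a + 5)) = a + 5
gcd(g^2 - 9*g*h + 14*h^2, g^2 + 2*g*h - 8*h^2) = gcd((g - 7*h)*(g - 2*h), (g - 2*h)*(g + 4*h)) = g - 2*h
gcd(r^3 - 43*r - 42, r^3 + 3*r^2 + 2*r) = r + 1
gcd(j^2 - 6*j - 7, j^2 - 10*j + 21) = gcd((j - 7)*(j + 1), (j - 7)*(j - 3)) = j - 7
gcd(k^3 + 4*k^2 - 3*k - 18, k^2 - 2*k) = k - 2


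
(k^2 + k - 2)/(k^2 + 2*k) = (k - 1)/k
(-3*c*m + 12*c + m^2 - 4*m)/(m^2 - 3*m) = (-3*c*m + 12*c + m^2 - 4*m)/(m*(m - 3))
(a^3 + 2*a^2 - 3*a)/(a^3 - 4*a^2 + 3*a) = (a + 3)/(a - 3)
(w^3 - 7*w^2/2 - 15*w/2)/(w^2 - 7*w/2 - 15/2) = w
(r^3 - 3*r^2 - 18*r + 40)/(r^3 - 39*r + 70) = (r + 4)/(r + 7)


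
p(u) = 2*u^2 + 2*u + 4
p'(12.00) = 50.00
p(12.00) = 316.00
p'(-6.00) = -22.00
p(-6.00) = 64.00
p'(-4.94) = -17.76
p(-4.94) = 42.93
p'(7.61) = 32.44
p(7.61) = 135.04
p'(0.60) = 4.40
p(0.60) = 5.92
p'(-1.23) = -2.92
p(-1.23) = 4.57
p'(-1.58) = -4.32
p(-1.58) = 5.83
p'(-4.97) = -17.88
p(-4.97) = 43.46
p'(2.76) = 13.04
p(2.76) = 24.76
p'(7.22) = 30.88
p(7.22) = 122.70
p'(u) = 4*u + 2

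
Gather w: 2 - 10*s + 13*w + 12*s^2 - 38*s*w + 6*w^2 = 12*s^2 - 10*s + 6*w^2 + w*(13 - 38*s) + 2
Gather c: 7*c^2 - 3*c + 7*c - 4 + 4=7*c^2 + 4*c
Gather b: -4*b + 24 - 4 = 20 - 4*b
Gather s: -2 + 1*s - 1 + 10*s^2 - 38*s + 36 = 10*s^2 - 37*s + 33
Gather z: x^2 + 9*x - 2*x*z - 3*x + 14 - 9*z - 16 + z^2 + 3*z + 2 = x^2 + 6*x + z^2 + z*(-2*x - 6)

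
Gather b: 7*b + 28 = 7*b + 28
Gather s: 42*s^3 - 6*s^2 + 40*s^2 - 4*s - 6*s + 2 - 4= 42*s^3 + 34*s^2 - 10*s - 2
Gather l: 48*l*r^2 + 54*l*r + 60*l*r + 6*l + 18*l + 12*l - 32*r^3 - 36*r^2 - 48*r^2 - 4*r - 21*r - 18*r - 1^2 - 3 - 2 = l*(48*r^2 + 114*r + 36) - 32*r^3 - 84*r^2 - 43*r - 6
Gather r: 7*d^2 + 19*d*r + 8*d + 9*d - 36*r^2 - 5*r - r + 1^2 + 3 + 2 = 7*d^2 + 17*d - 36*r^2 + r*(19*d - 6) + 6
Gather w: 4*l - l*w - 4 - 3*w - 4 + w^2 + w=4*l + w^2 + w*(-l - 2) - 8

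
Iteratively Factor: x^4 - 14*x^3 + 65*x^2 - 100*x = (x - 5)*(x^3 - 9*x^2 + 20*x) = (x - 5)^2*(x^2 - 4*x) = (x - 5)^2*(x - 4)*(x)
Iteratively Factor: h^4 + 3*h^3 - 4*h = (h)*(h^3 + 3*h^2 - 4) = h*(h + 2)*(h^2 + h - 2) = h*(h + 2)^2*(h - 1)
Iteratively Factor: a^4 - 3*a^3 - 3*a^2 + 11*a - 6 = (a - 1)*(a^3 - 2*a^2 - 5*a + 6) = (a - 1)*(a + 2)*(a^2 - 4*a + 3) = (a - 1)^2*(a + 2)*(a - 3)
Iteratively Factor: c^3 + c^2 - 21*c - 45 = (c + 3)*(c^2 - 2*c - 15) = (c - 5)*(c + 3)*(c + 3)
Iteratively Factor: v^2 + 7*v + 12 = (v + 4)*(v + 3)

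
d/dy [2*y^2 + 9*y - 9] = 4*y + 9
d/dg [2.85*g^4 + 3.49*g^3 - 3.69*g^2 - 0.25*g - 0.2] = 11.4*g^3 + 10.47*g^2 - 7.38*g - 0.25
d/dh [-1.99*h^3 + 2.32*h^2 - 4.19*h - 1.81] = -5.97*h^2 + 4.64*h - 4.19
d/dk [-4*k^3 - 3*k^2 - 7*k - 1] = -12*k^2 - 6*k - 7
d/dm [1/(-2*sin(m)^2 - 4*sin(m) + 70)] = (sin(m) + 1)*cos(m)/(sin(m)^2 + 2*sin(m) - 35)^2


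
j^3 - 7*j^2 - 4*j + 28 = (j - 7)*(j - 2)*(j + 2)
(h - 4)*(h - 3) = h^2 - 7*h + 12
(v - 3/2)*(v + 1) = v^2 - v/2 - 3/2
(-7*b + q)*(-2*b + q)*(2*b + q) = 28*b^3 - 4*b^2*q - 7*b*q^2 + q^3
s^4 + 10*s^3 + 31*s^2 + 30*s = s*(s + 2)*(s + 3)*(s + 5)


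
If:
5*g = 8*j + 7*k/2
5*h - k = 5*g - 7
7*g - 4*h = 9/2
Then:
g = 4*k/15 - 11/30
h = 7*k/15 - 53/30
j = -13*k/48 - 11/48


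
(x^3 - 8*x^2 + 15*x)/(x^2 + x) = (x^2 - 8*x + 15)/(x + 1)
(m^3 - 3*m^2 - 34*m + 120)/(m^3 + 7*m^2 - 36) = (m^2 - 9*m + 20)/(m^2 + m - 6)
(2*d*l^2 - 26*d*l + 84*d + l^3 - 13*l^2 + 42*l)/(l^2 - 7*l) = 2*d - 12*d/l + l - 6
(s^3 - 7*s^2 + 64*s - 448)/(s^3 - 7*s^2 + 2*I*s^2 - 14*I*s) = (s^2 + 64)/(s*(s + 2*I))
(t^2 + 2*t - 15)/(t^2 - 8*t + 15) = (t + 5)/(t - 5)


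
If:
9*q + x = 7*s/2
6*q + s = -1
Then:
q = -x/30 - 7/60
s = x/5 - 3/10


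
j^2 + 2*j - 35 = (j - 5)*(j + 7)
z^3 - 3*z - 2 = (z - 2)*(z + 1)^2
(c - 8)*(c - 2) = c^2 - 10*c + 16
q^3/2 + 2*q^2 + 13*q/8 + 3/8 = (q/2 + 1/4)*(q + 1/2)*(q + 3)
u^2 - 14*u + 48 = (u - 8)*(u - 6)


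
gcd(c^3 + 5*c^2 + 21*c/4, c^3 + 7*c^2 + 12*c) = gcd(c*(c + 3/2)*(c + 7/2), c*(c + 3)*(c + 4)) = c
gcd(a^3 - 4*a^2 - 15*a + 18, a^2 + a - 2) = a - 1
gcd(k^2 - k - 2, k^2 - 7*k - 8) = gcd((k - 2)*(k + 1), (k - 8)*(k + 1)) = k + 1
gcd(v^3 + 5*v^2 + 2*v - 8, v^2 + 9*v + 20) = v + 4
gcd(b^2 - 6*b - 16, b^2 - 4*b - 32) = b - 8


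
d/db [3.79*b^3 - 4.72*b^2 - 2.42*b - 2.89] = 11.37*b^2 - 9.44*b - 2.42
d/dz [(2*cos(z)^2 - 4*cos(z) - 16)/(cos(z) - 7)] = 2*(sin(z)^2 + 14*cos(z) - 23)*sin(z)/(cos(z) - 7)^2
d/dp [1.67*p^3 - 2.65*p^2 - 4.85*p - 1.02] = 5.01*p^2 - 5.3*p - 4.85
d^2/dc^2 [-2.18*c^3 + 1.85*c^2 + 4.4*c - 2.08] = 3.7 - 13.08*c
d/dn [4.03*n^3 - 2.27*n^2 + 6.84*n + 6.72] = 12.09*n^2 - 4.54*n + 6.84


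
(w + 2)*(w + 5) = w^2 + 7*w + 10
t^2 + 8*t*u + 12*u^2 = (t + 2*u)*(t + 6*u)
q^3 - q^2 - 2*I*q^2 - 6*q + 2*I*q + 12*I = (q - 3)*(q + 2)*(q - 2*I)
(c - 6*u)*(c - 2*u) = c^2 - 8*c*u + 12*u^2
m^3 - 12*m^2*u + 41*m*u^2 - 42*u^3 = (m - 7*u)*(m - 3*u)*(m - 2*u)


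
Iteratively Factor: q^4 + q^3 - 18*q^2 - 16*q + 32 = (q + 4)*(q^3 - 3*q^2 - 6*q + 8) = (q + 2)*(q + 4)*(q^2 - 5*q + 4) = (q - 4)*(q + 2)*(q + 4)*(q - 1)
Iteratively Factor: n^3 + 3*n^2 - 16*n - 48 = (n + 3)*(n^2 - 16) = (n - 4)*(n + 3)*(n + 4)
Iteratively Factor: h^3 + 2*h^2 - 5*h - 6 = (h + 1)*(h^2 + h - 6) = (h + 1)*(h + 3)*(h - 2)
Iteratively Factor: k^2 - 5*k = (k)*(k - 5)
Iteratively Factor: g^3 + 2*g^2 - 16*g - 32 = (g + 4)*(g^2 - 2*g - 8) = (g - 4)*(g + 4)*(g + 2)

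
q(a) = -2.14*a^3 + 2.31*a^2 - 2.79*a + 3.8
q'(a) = -6.42*a^2 + 4.62*a - 2.79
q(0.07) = 3.62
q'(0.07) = -2.50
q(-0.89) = 9.62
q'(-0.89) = -11.99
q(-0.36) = 5.20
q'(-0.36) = -5.29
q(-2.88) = 82.12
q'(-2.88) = -69.35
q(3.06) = -44.42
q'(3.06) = -48.77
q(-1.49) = 20.16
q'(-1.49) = -23.93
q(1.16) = 0.33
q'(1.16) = -6.07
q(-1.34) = 16.84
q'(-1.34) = -20.51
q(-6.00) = 565.94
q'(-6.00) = -261.63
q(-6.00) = 565.94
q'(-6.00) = -261.63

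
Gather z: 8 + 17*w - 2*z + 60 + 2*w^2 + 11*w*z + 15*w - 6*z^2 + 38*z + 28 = 2*w^2 + 32*w - 6*z^2 + z*(11*w + 36) + 96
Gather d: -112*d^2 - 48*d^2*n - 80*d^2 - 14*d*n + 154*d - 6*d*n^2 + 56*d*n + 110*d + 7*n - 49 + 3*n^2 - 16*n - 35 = d^2*(-48*n - 192) + d*(-6*n^2 + 42*n + 264) + 3*n^2 - 9*n - 84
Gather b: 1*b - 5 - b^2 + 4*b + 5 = -b^2 + 5*b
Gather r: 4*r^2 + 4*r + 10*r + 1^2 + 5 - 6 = 4*r^2 + 14*r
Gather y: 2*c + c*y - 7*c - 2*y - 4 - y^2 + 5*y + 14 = -5*c - y^2 + y*(c + 3) + 10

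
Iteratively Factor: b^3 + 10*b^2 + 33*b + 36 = (b + 4)*(b^2 + 6*b + 9) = (b + 3)*(b + 4)*(b + 3)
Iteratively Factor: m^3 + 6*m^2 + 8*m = (m + 4)*(m^2 + 2*m) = (m + 2)*(m + 4)*(m)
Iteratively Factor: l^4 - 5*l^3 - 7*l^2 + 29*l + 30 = (l - 5)*(l^3 - 7*l - 6) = (l - 5)*(l + 2)*(l^2 - 2*l - 3) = (l - 5)*(l - 3)*(l + 2)*(l + 1)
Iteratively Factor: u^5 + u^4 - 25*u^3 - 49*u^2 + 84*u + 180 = (u + 3)*(u^4 - 2*u^3 - 19*u^2 + 8*u + 60) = (u - 2)*(u + 3)*(u^3 - 19*u - 30) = (u - 5)*(u - 2)*(u + 3)*(u^2 + 5*u + 6) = (u - 5)*(u - 2)*(u + 2)*(u + 3)*(u + 3)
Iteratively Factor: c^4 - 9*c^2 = (c)*(c^3 - 9*c) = c*(c + 3)*(c^2 - 3*c) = c*(c - 3)*(c + 3)*(c)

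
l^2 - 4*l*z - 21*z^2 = (l - 7*z)*(l + 3*z)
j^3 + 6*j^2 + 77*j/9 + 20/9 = (j + 1/3)*(j + 5/3)*(j + 4)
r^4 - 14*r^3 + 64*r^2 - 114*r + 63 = (r - 7)*(r - 3)^2*(r - 1)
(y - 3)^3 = y^3 - 9*y^2 + 27*y - 27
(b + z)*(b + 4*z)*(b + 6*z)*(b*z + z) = b^4*z + 11*b^3*z^2 + b^3*z + 34*b^2*z^3 + 11*b^2*z^2 + 24*b*z^4 + 34*b*z^3 + 24*z^4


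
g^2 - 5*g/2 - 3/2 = (g - 3)*(g + 1/2)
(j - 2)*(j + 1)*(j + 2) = j^3 + j^2 - 4*j - 4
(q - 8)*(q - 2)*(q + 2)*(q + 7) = q^4 - q^3 - 60*q^2 + 4*q + 224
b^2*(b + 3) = b^3 + 3*b^2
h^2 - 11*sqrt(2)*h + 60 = (h - 6*sqrt(2))*(h - 5*sqrt(2))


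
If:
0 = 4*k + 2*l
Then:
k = -l/2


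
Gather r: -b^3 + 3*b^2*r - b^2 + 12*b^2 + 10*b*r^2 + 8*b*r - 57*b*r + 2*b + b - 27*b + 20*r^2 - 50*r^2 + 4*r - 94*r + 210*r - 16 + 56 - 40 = -b^3 + 11*b^2 - 24*b + r^2*(10*b - 30) + r*(3*b^2 - 49*b + 120)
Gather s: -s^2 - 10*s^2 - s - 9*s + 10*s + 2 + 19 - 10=11 - 11*s^2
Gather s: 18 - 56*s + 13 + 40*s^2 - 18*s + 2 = 40*s^2 - 74*s + 33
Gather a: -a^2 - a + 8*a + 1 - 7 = -a^2 + 7*a - 6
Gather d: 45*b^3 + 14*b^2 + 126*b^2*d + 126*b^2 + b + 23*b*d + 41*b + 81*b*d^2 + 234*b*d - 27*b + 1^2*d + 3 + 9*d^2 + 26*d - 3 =45*b^3 + 140*b^2 + 15*b + d^2*(81*b + 9) + d*(126*b^2 + 257*b + 27)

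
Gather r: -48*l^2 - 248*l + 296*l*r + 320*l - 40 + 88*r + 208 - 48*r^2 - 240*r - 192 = -48*l^2 + 72*l - 48*r^2 + r*(296*l - 152) - 24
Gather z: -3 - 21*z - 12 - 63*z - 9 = -84*z - 24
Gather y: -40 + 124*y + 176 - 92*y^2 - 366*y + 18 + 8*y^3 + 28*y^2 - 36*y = 8*y^3 - 64*y^2 - 278*y + 154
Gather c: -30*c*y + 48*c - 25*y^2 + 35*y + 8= c*(48 - 30*y) - 25*y^2 + 35*y + 8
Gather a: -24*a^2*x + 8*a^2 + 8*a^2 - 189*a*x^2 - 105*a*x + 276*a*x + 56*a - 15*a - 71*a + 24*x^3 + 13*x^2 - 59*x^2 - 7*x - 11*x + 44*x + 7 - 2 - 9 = a^2*(16 - 24*x) + a*(-189*x^2 + 171*x - 30) + 24*x^3 - 46*x^2 + 26*x - 4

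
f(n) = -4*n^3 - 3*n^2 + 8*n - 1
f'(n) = -12*n^2 - 6*n + 8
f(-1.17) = -8.06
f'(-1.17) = -1.41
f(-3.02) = 57.65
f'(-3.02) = -83.32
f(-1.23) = -7.94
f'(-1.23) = -2.77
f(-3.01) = 56.82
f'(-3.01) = -82.66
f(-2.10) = 6.01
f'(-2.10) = -32.32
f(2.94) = -105.06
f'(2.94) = -113.36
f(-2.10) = 6.01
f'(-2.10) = -32.32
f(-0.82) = -7.37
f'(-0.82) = 4.85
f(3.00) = -112.00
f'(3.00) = -118.00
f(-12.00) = 6383.00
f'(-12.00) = -1648.00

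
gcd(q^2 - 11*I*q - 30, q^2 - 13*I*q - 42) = q - 6*I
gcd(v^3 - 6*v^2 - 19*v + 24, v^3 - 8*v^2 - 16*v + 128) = v - 8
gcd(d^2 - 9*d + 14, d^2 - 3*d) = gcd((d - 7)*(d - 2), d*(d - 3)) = 1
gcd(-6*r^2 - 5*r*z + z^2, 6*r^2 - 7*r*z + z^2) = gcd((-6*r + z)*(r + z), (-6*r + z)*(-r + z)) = -6*r + z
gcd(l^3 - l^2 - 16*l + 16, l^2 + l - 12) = l + 4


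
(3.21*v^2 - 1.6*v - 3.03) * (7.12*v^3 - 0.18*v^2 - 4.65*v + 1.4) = 22.8552*v^5 - 11.9698*v^4 - 36.2121*v^3 + 12.4794*v^2 + 11.8495*v - 4.242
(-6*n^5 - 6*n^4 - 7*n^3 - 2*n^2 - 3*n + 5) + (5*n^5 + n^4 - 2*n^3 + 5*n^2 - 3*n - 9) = -n^5 - 5*n^4 - 9*n^3 + 3*n^2 - 6*n - 4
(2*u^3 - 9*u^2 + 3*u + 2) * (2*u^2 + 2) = 4*u^5 - 18*u^4 + 10*u^3 - 14*u^2 + 6*u + 4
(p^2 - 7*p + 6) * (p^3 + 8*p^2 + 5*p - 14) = p^5 + p^4 - 45*p^3 - p^2 + 128*p - 84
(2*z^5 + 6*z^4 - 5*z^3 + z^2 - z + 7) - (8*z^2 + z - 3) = 2*z^5 + 6*z^4 - 5*z^3 - 7*z^2 - 2*z + 10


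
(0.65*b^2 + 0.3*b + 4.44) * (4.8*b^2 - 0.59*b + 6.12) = 3.12*b^4 + 1.0565*b^3 + 25.113*b^2 - 0.7836*b + 27.1728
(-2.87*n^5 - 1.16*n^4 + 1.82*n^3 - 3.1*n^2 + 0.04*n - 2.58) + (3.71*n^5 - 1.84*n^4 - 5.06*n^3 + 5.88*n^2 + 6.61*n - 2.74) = 0.84*n^5 - 3.0*n^4 - 3.24*n^3 + 2.78*n^2 + 6.65*n - 5.32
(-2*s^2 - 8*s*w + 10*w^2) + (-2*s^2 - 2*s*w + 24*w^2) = -4*s^2 - 10*s*w + 34*w^2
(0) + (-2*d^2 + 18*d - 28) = -2*d^2 + 18*d - 28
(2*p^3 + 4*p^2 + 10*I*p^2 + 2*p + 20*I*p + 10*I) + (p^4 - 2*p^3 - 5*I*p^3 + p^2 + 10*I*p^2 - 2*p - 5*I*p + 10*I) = p^4 - 5*I*p^3 + 5*p^2 + 20*I*p^2 + 15*I*p + 20*I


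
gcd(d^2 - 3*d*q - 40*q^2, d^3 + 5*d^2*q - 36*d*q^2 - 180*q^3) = d + 5*q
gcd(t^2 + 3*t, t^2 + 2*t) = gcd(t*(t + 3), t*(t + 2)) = t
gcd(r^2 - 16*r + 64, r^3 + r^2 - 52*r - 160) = r - 8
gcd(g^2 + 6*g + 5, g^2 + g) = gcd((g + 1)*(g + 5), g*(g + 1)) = g + 1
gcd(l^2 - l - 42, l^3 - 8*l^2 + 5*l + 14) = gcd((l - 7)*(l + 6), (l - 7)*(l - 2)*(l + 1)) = l - 7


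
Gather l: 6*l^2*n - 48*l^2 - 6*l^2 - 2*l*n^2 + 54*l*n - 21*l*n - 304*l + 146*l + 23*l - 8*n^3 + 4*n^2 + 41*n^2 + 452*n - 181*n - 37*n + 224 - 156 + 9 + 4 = l^2*(6*n - 54) + l*(-2*n^2 + 33*n - 135) - 8*n^3 + 45*n^2 + 234*n + 81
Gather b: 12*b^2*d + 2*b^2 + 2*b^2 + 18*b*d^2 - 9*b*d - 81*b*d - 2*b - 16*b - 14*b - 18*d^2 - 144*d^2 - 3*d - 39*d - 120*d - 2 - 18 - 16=b^2*(12*d + 4) + b*(18*d^2 - 90*d - 32) - 162*d^2 - 162*d - 36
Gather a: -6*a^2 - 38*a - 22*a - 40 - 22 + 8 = -6*a^2 - 60*a - 54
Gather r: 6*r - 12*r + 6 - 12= -6*r - 6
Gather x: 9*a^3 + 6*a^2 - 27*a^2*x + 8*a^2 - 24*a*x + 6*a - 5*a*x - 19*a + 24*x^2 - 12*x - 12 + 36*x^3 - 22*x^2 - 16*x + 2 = 9*a^3 + 14*a^2 - 13*a + 36*x^3 + 2*x^2 + x*(-27*a^2 - 29*a - 28) - 10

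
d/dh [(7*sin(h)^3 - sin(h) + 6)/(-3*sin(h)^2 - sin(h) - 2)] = (-21*sin(h)^4 - 14*sin(h)^3 - 45*sin(h)^2 + 36*sin(h) + 8)*cos(h)/(3*sin(h)^2 + sin(h) + 2)^2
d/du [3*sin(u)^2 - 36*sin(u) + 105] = 6*(sin(u) - 6)*cos(u)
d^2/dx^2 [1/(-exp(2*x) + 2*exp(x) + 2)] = 2*(4*(1 - exp(x))^2*exp(x) + (2*exp(x) - 1)*(-exp(2*x) + 2*exp(x) + 2))*exp(x)/(-exp(2*x) + 2*exp(x) + 2)^3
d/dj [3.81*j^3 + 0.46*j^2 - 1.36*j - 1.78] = 11.43*j^2 + 0.92*j - 1.36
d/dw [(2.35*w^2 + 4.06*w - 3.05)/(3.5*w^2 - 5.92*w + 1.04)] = (-28.122*w^2 + 26.238*w - 13.8336)/(12.25*w^4 - 41.44*w^3 + 42.3264*w^2 - 12.3136*w + 1.0816)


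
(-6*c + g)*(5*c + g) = -30*c^2 - c*g + g^2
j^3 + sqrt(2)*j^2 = j^2*(j + sqrt(2))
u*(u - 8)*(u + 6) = u^3 - 2*u^2 - 48*u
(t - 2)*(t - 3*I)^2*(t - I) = t^4 - 2*t^3 - 7*I*t^3 - 15*t^2 + 14*I*t^2 + 30*t + 9*I*t - 18*I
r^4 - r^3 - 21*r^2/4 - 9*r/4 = r*(r - 3)*(r + 1/2)*(r + 3/2)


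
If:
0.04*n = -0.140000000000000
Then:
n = -3.50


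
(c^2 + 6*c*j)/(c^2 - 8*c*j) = (c + 6*j)/(c - 8*j)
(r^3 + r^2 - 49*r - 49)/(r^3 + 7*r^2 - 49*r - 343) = (r + 1)/(r + 7)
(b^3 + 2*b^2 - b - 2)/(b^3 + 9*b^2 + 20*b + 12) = (b - 1)/(b + 6)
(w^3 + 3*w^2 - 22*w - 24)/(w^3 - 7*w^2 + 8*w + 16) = (w + 6)/(w - 4)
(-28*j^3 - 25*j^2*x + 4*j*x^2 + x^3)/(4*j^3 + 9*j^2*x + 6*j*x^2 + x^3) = (-28*j^2 + 3*j*x + x^2)/(4*j^2 + 5*j*x + x^2)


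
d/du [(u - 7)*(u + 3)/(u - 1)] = (u^2 - 2*u + 25)/(u^2 - 2*u + 1)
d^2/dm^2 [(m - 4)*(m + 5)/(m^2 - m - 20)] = 4*(m^3 + 60*m - 20)/(m^6 - 3*m^5 - 57*m^4 + 119*m^3 + 1140*m^2 - 1200*m - 8000)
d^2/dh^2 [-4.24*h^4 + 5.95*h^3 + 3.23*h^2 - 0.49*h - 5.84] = -50.88*h^2 + 35.7*h + 6.46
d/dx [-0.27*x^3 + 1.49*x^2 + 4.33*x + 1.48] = -0.81*x^2 + 2.98*x + 4.33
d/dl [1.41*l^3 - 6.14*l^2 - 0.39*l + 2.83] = 4.23*l^2 - 12.28*l - 0.39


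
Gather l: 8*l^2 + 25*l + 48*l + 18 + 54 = 8*l^2 + 73*l + 72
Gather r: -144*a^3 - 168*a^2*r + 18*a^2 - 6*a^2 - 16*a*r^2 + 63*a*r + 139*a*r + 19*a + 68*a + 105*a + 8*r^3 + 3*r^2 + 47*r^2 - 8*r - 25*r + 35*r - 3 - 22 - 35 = -144*a^3 + 12*a^2 + 192*a + 8*r^3 + r^2*(50 - 16*a) + r*(-168*a^2 + 202*a + 2) - 60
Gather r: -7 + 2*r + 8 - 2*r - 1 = 0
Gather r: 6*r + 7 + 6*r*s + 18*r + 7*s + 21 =r*(6*s + 24) + 7*s + 28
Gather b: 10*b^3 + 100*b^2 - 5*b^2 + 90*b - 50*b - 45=10*b^3 + 95*b^2 + 40*b - 45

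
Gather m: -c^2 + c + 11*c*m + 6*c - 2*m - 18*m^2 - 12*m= -c^2 + 7*c - 18*m^2 + m*(11*c - 14)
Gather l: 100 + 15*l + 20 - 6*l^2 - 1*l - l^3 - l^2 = -l^3 - 7*l^2 + 14*l + 120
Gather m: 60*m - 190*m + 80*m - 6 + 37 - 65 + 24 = -50*m - 10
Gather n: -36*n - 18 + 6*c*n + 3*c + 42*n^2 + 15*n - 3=3*c + 42*n^2 + n*(6*c - 21) - 21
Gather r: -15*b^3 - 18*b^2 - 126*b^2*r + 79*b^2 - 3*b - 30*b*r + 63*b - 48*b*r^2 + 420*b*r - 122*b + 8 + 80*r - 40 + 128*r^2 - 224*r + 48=-15*b^3 + 61*b^2 - 62*b + r^2*(128 - 48*b) + r*(-126*b^2 + 390*b - 144) + 16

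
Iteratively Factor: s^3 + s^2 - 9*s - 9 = (s + 3)*(s^2 - 2*s - 3) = (s + 1)*(s + 3)*(s - 3)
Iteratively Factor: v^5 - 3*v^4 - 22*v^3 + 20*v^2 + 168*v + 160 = (v + 2)*(v^4 - 5*v^3 - 12*v^2 + 44*v + 80) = (v + 2)^2*(v^3 - 7*v^2 + 2*v + 40) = (v - 5)*(v + 2)^2*(v^2 - 2*v - 8) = (v - 5)*(v + 2)^3*(v - 4)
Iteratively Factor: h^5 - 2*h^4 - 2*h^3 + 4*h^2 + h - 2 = (h - 1)*(h^4 - h^3 - 3*h^2 + h + 2) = (h - 1)*(h + 1)*(h^3 - 2*h^2 - h + 2) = (h - 1)*(h + 1)^2*(h^2 - 3*h + 2) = (h - 2)*(h - 1)*(h + 1)^2*(h - 1)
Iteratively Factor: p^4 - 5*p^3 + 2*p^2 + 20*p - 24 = (p - 2)*(p^3 - 3*p^2 - 4*p + 12) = (p - 2)^2*(p^2 - p - 6) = (p - 2)^2*(p + 2)*(p - 3)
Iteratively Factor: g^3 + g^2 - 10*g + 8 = (g - 1)*(g^2 + 2*g - 8) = (g - 2)*(g - 1)*(g + 4)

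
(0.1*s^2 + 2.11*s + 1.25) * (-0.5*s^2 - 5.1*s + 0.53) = -0.05*s^4 - 1.565*s^3 - 11.333*s^2 - 5.2567*s + 0.6625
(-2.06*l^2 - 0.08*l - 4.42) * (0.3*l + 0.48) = -0.618*l^3 - 1.0128*l^2 - 1.3644*l - 2.1216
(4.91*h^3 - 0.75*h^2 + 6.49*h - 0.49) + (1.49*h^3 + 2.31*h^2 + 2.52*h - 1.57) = 6.4*h^3 + 1.56*h^2 + 9.01*h - 2.06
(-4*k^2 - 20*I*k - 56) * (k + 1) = -4*k^3 - 4*k^2 - 20*I*k^2 - 56*k - 20*I*k - 56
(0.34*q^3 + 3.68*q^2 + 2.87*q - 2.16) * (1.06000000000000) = 0.3604*q^3 + 3.9008*q^2 + 3.0422*q - 2.2896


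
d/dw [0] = 0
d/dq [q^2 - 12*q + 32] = 2*q - 12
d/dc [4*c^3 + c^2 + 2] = 2*c*(6*c + 1)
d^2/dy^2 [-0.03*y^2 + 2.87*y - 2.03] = -0.0600000000000000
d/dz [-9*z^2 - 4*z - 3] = -18*z - 4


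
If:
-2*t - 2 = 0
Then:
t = -1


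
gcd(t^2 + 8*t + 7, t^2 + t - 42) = t + 7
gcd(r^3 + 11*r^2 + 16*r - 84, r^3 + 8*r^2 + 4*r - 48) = r^2 + 4*r - 12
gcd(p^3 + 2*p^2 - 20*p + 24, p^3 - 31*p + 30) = p + 6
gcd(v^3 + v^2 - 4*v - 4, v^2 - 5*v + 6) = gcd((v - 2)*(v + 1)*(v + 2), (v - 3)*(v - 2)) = v - 2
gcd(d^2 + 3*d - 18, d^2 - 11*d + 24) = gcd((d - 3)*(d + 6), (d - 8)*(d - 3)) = d - 3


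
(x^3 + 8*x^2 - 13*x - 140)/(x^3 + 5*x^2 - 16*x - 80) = (x + 7)/(x + 4)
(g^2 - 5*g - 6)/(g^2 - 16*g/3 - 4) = 3*(g + 1)/(3*g + 2)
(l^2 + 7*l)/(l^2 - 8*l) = (l + 7)/(l - 8)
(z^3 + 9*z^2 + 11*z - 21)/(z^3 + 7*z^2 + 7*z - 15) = (z + 7)/(z + 5)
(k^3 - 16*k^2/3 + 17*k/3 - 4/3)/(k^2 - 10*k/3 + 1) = (k^2 - 5*k + 4)/(k - 3)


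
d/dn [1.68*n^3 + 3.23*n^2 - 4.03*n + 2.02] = 5.04*n^2 + 6.46*n - 4.03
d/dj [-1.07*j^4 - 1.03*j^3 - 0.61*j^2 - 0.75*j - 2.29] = -4.28*j^3 - 3.09*j^2 - 1.22*j - 0.75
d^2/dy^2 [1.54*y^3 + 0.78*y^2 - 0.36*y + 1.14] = 9.24*y + 1.56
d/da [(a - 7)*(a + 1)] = 2*a - 6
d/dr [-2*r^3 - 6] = -6*r^2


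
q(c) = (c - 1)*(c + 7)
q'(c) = 2*c + 6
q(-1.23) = -12.87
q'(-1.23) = 3.54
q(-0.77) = -11.03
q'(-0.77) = 4.46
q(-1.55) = -13.90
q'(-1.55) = 2.90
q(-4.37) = -14.12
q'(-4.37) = -2.74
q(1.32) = 2.66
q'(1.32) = 8.64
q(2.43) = 13.48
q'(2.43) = 10.86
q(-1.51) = -13.78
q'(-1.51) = 2.98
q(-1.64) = -14.15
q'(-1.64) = 2.72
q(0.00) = -7.00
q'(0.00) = 6.00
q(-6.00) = -7.00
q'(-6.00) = -6.00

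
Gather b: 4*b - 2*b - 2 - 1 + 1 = 2*b - 2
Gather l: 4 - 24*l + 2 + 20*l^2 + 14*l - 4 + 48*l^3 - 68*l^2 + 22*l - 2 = 48*l^3 - 48*l^2 + 12*l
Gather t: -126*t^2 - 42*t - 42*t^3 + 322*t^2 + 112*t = -42*t^3 + 196*t^2 + 70*t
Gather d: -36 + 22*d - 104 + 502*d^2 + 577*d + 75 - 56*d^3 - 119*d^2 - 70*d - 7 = -56*d^3 + 383*d^2 + 529*d - 72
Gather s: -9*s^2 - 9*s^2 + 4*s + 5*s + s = -18*s^2 + 10*s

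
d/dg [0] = 0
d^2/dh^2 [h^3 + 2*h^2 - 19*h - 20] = 6*h + 4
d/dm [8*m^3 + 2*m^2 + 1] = 4*m*(6*m + 1)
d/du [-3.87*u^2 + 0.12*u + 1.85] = 0.12 - 7.74*u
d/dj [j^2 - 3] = 2*j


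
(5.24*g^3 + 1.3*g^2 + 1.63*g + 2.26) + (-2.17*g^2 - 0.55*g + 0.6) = 5.24*g^3 - 0.87*g^2 + 1.08*g + 2.86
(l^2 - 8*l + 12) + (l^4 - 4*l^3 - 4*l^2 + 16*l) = l^4 - 4*l^3 - 3*l^2 + 8*l + 12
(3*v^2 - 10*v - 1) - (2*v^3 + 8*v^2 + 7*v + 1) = -2*v^3 - 5*v^2 - 17*v - 2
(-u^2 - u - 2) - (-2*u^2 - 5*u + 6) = u^2 + 4*u - 8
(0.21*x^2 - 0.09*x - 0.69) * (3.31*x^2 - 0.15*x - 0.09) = 0.6951*x^4 - 0.3294*x^3 - 2.2893*x^2 + 0.1116*x + 0.0621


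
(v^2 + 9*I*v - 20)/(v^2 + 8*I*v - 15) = (v + 4*I)/(v + 3*I)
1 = 1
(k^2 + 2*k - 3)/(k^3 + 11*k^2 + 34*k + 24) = (k^2 + 2*k - 3)/(k^3 + 11*k^2 + 34*k + 24)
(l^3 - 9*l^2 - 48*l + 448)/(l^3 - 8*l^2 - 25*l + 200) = (l^2 - l - 56)/(l^2 - 25)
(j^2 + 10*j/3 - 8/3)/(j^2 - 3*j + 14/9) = 3*(j + 4)/(3*j - 7)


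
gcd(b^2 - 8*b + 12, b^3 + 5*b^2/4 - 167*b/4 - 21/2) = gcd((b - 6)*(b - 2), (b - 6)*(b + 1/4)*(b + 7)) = b - 6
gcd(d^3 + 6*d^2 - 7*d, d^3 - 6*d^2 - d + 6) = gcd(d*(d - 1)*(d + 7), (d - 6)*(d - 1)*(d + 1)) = d - 1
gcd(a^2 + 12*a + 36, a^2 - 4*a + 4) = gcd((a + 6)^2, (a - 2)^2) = 1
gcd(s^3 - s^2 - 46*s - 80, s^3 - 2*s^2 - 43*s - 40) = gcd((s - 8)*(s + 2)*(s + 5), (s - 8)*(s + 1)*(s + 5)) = s^2 - 3*s - 40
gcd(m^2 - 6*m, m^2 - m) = m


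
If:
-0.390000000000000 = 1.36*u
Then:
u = -0.29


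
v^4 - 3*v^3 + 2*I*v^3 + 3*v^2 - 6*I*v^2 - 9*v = v*(v - 3)*(v - I)*(v + 3*I)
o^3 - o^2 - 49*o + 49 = (o - 7)*(o - 1)*(o + 7)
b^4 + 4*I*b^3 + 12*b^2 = b^2*(b - 2*I)*(b + 6*I)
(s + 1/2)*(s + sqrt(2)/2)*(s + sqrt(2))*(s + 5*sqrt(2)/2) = s^4 + s^3/2 + 4*sqrt(2)*s^3 + 2*sqrt(2)*s^2 + 17*s^2/2 + 5*sqrt(2)*s/2 + 17*s/4 + 5*sqrt(2)/4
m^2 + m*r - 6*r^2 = (m - 2*r)*(m + 3*r)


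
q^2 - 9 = (q - 3)*(q + 3)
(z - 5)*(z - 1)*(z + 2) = z^3 - 4*z^2 - 7*z + 10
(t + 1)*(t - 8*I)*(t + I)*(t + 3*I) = t^4 + t^3 - 4*I*t^3 + 29*t^2 - 4*I*t^2 + 29*t + 24*I*t + 24*I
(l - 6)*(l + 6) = l^2 - 36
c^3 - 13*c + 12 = (c - 3)*(c - 1)*(c + 4)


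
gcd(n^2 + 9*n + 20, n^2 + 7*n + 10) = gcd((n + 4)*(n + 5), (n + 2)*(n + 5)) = n + 5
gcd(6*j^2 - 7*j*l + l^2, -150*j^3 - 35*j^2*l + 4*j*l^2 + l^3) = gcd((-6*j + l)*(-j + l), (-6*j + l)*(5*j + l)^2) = 6*j - l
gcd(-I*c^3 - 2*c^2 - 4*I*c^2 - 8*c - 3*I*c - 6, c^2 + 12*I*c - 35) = 1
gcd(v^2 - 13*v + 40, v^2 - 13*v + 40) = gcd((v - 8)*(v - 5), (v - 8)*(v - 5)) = v^2 - 13*v + 40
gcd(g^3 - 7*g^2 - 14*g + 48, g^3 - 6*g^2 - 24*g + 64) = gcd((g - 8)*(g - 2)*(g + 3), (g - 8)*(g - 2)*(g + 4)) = g^2 - 10*g + 16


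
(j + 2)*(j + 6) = j^2 + 8*j + 12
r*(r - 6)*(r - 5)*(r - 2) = r^4 - 13*r^3 + 52*r^2 - 60*r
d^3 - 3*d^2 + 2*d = d*(d - 2)*(d - 1)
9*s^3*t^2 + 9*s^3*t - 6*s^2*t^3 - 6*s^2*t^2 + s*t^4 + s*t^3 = t*(-3*s + t)^2*(s*t + s)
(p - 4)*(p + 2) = p^2 - 2*p - 8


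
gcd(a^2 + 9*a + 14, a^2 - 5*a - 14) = a + 2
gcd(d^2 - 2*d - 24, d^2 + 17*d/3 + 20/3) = d + 4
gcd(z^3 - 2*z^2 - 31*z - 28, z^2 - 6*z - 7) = z^2 - 6*z - 7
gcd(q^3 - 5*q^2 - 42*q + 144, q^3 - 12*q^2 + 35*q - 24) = q^2 - 11*q + 24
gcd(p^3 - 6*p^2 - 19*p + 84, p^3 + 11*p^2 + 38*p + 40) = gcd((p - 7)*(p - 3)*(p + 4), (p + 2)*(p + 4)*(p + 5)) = p + 4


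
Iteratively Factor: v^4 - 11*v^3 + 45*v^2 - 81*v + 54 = (v - 2)*(v^3 - 9*v^2 + 27*v - 27) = (v - 3)*(v - 2)*(v^2 - 6*v + 9) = (v - 3)^2*(v - 2)*(v - 3)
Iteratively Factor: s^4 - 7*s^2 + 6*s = (s)*(s^3 - 7*s + 6) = s*(s - 1)*(s^2 + s - 6) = s*(s - 1)*(s + 3)*(s - 2)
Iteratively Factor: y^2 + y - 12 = (y + 4)*(y - 3)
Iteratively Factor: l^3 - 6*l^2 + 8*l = (l)*(l^2 - 6*l + 8) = l*(l - 2)*(l - 4)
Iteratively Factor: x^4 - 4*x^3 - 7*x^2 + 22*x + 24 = (x + 2)*(x^3 - 6*x^2 + 5*x + 12) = (x - 4)*(x + 2)*(x^2 - 2*x - 3) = (x - 4)*(x + 1)*(x + 2)*(x - 3)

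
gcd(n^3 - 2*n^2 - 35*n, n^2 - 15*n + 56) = n - 7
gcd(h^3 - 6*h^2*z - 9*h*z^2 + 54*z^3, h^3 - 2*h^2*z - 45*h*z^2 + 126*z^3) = h^2 - 9*h*z + 18*z^2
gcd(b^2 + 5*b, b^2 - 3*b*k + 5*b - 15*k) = b + 5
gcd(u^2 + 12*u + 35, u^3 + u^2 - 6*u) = 1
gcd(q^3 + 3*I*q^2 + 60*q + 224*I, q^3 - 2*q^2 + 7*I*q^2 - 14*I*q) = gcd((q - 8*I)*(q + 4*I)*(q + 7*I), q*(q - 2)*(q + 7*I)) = q + 7*I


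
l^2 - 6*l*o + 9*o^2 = (l - 3*o)^2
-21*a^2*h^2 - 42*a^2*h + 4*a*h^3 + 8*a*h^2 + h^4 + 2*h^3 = h*(-3*a + h)*(7*a + h)*(h + 2)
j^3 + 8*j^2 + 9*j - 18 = (j - 1)*(j + 3)*(j + 6)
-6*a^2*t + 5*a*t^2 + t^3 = t*(-a + t)*(6*a + t)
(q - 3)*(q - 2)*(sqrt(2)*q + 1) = sqrt(2)*q^3 - 5*sqrt(2)*q^2 + q^2 - 5*q + 6*sqrt(2)*q + 6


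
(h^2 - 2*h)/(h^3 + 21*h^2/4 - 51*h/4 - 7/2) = 4*h/(4*h^2 + 29*h + 7)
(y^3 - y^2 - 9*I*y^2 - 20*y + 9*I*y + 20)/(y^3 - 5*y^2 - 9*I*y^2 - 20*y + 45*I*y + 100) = (y - 1)/(y - 5)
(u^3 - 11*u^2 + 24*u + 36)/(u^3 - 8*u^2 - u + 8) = (u^2 - 12*u + 36)/(u^2 - 9*u + 8)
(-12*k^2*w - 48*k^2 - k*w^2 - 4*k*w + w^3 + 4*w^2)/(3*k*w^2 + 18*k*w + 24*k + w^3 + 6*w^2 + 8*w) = (-4*k + w)/(w + 2)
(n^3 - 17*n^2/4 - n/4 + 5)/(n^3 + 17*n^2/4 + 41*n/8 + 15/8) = 2*(4*n^2 - 21*n + 20)/(8*n^2 + 26*n + 15)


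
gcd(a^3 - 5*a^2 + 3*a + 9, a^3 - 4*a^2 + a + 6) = a^2 - 2*a - 3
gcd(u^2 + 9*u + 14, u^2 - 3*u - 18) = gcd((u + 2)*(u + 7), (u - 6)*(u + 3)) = 1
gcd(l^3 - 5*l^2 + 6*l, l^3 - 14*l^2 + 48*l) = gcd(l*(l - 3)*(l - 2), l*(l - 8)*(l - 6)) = l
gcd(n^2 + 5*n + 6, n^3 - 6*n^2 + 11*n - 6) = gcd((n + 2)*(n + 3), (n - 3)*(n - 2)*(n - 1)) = 1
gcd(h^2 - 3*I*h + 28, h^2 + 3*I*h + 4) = h + 4*I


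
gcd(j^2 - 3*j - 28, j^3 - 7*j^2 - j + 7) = j - 7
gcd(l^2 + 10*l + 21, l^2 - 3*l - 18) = l + 3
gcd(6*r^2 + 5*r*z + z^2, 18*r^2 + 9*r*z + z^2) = 3*r + z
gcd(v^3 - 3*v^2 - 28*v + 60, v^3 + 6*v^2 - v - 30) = v^2 + 3*v - 10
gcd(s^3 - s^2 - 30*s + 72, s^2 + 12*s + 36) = s + 6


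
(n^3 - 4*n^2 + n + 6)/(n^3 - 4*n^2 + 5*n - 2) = (n^2 - 2*n - 3)/(n^2 - 2*n + 1)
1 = 1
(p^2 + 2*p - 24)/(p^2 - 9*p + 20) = (p + 6)/(p - 5)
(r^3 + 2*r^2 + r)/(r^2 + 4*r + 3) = r*(r + 1)/(r + 3)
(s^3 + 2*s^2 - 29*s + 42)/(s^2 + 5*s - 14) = s - 3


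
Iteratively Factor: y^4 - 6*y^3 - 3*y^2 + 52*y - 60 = (y - 5)*(y^3 - y^2 - 8*y + 12) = (y - 5)*(y - 2)*(y^2 + y - 6) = (y - 5)*(y - 2)^2*(y + 3)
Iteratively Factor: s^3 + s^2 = (s + 1)*(s^2) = s*(s + 1)*(s)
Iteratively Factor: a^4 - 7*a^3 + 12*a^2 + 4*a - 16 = (a - 4)*(a^3 - 3*a^2 + 4) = (a - 4)*(a - 2)*(a^2 - a - 2) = (a - 4)*(a - 2)*(a + 1)*(a - 2)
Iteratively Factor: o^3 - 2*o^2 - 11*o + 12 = (o - 1)*(o^2 - o - 12) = (o - 4)*(o - 1)*(o + 3)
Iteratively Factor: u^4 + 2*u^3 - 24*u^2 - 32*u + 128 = (u - 2)*(u^3 + 4*u^2 - 16*u - 64) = (u - 2)*(u + 4)*(u^2 - 16) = (u - 2)*(u + 4)^2*(u - 4)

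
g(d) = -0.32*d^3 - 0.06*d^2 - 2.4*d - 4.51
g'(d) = -0.96*d^2 - 0.12*d - 2.4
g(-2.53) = 6.36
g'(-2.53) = -8.24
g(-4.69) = 38.44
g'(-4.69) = -22.95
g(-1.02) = -1.78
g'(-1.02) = -3.28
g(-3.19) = 12.92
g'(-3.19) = -11.79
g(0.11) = -4.78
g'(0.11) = -2.42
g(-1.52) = 0.12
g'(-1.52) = -4.44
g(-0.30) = -3.79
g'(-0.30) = -2.45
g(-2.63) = 7.21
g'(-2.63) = -8.72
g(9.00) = -264.25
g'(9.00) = -81.24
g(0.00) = -4.51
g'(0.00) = -2.40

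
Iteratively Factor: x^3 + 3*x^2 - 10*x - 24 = (x - 3)*(x^2 + 6*x + 8) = (x - 3)*(x + 2)*(x + 4)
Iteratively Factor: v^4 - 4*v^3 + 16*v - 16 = (v - 2)*(v^3 - 2*v^2 - 4*v + 8) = (v - 2)*(v + 2)*(v^2 - 4*v + 4) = (v - 2)^2*(v + 2)*(v - 2)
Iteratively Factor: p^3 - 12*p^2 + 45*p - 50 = (p - 5)*(p^2 - 7*p + 10) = (p - 5)*(p - 2)*(p - 5)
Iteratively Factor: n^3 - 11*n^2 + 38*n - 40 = (n - 4)*(n^2 - 7*n + 10) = (n - 4)*(n - 2)*(n - 5)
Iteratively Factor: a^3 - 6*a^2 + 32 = (a + 2)*(a^2 - 8*a + 16) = (a - 4)*(a + 2)*(a - 4)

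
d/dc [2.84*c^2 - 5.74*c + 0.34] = 5.68*c - 5.74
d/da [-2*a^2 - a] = -4*a - 1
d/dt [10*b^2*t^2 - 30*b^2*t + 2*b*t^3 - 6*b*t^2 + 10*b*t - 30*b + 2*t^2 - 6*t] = 20*b^2*t - 30*b^2 + 6*b*t^2 - 12*b*t + 10*b + 4*t - 6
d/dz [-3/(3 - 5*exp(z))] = -15*exp(z)/(5*exp(z) - 3)^2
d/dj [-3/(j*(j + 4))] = 6*(j + 2)/(j^2*(j + 4)^2)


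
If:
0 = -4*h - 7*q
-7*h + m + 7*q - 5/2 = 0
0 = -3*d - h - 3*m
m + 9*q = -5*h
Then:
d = 25/228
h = -35/152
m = -5/152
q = 5/38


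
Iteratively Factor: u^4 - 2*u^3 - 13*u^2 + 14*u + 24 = (u + 3)*(u^3 - 5*u^2 + 2*u + 8) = (u + 1)*(u + 3)*(u^2 - 6*u + 8) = (u - 2)*(u + 1)*(u + 3)*(u - 4)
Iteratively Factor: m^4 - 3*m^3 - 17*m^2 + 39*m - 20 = (m + 4)*(m^3 - 7*m^2 + 11*m - 5) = (m - 1)*(m + 4)*(m^2 - 6*m + 5) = (m - 5)*(m - 1)*(m + 4)*(m - 1)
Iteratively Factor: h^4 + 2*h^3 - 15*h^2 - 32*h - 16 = (h + 1)*(h^3 + h^2 - 16*h - 16) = (h + 1)*(h + 4)*(h^2 - 3*h - 4) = (h + 1)^2*(h + 4)*(h - 4)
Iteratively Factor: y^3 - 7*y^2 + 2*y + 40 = (y - 4)*(y^2 - 3*y - 10) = (y - 4)*(y + 2)*(y - 5)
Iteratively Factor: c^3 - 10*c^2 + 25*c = (c)*(c^2 - 10*c + 25) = c*(c - 5)*(c - 5)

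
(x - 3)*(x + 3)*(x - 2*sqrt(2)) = x^3 - 2*sqrt(2)*x^2 - 9*x + 18*sqrt(2)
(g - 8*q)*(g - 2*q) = g^2 - 10*g*q + 16*q^2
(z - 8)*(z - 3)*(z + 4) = z^3 - 7*z^2 - 20*z + 96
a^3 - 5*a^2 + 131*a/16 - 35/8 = (a - 2)*(a - 7/4)*(a - 5/4)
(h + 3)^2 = h^2 + 6*h + 9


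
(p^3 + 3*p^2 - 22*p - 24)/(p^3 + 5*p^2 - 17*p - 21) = (p^2 + 2*p - 24)/(p^2 + 4*p - 21)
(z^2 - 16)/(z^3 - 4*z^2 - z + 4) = (z + 4)/(z^2 - 1)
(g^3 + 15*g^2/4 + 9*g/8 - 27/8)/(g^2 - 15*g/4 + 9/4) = (2*g^2 + 9*g + 9)/(2*(g - 3))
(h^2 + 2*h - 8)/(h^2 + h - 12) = (h - 2)/(h - 3)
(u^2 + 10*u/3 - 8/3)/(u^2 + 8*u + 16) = (u - 2/3)/(u + 4)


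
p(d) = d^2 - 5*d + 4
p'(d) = 2*d - 5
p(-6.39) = 76.78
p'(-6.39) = -17.78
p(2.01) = -2.01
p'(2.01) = -0.98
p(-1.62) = 14.72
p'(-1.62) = -8.24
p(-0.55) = 7.05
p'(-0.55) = -6.10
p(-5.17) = 56.58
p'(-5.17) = -15.34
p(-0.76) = 8.38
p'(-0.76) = -6.52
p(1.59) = -1.42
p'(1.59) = -1.82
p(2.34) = -2.22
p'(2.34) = -0.32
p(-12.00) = 208.00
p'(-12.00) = -29.00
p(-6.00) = 70.00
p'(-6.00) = -17.00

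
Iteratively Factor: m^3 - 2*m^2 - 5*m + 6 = (m - 3)*(m^2 + m - 2) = (m - 3)*(m - 1)*(m + 2)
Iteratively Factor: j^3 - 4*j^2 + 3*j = (j - 1)*(j^2 - 3*j) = (j - 3)*(j - 1)*(j)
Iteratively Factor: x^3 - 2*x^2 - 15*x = (x + 3)*(x^2 - 5*x) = (x - 5)*(x + 3)*(x)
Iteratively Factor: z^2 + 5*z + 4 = (z + 1)*(z + 4)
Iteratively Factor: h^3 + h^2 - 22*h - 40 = (h - 5)*(h^2 + 6*h + 8) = (h - 5)*(h + 4)*(h + 2)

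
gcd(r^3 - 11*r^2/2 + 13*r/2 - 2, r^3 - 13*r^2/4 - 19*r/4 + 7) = r^2 - 5*r + 4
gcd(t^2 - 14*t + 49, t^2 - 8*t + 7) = t - 7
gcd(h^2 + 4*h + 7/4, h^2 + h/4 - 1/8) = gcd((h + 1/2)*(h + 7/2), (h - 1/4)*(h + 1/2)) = h + 1/2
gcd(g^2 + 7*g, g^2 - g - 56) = g + 7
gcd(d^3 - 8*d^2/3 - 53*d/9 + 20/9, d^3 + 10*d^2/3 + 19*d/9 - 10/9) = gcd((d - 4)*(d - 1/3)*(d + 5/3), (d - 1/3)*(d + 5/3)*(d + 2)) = d^2 + 4*d/3 - 5/9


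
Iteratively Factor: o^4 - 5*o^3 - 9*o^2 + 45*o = (o - 5)*(o^3 - 9*o) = (o - 5)*(o - 3)*(o^2 + 3*o) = (o - 5)*(o - 3)*(o + 3)*(o)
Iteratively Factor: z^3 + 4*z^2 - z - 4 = (z + 4)*(z^2 - 1) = (z - 1)*(z + 4)*(z + 1)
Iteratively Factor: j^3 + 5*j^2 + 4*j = (j + 1)*(j^2 + 4*j) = j*(j + 1)*(j + 4)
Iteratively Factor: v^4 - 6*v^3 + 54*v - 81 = (v - 3)*(v^3 - 3*v^2 - 9*v + 27) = (v - 3)^2*(v^2 - 9) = (v - 3)^2*(v + 3)*(v - 3)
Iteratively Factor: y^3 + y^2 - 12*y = (y - 3)*(y^2 + 4*y) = y*(y - 3)*(y + 4)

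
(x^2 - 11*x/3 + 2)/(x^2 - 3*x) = (x - 2/3)/x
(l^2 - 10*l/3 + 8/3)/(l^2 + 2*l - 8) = (l - 4/3)/(l + 4)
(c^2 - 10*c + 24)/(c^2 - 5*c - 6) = (c - 4)/(c + 1)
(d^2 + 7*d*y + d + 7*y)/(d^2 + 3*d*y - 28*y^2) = (-d - 1)/(-d + 4*y)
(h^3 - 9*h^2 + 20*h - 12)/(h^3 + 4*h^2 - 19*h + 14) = (h - 6)/(h + 7)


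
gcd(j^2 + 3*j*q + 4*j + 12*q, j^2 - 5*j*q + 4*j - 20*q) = j + 4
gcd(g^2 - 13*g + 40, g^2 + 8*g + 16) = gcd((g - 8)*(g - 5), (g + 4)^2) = 1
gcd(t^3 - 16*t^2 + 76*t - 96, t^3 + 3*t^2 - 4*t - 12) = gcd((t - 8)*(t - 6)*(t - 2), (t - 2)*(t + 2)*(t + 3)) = t - 2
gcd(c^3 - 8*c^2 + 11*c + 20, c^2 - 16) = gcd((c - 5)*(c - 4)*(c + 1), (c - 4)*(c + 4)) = c - 4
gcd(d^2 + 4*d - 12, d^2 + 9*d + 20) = 1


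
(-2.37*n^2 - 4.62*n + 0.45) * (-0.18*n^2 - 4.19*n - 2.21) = 0.4266*n^4 + 10.7619*n^3 + 24.5145*n^2 + 8.3247*n - 0.9945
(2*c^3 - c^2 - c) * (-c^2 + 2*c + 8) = -2*c^5 + 5*c^4 + 15*c^3 - 10*c^2 - 8*c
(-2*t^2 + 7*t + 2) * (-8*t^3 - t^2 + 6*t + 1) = 16*t^5 - 54*t^4 - 35*t^3 + 38*t^2 + 19*t + 2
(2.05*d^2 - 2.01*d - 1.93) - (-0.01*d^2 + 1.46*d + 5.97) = 2.06*d^2 - 3.47*d - 7.9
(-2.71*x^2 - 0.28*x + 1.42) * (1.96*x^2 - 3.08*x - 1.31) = -5.3116*x^4 + 7.798*x^3 + 7.1957*x^2 - 4.0068*x - 1.8602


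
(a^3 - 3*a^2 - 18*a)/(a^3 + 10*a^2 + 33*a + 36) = a*(a - 6)/(a^2 + 7*a + 12)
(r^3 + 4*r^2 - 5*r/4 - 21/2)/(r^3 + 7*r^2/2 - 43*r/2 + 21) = (r^2 + 11*r/2 + 7)/(r^2 + 5*r - 14)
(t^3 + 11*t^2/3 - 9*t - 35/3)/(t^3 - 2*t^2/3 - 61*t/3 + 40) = (3*t^2 - 4*t - 7)/(3*t^2 - 17*t + 24)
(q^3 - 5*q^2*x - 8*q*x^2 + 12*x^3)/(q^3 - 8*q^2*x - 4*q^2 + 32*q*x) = (q^3 - 5*q^2*x - 8*q*x^2 + 12*x^3)/(q*(q^2 - 8*q*x - 4*q + 32*x))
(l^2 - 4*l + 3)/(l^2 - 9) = (l - 1)/(l + 3)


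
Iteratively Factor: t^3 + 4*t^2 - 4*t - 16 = (t + 2)*(t^2 + 2*t - 8) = (t - 2)*(t + 2)*(t + 4)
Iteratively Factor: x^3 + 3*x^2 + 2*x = (x + 2)*(x^2 + x) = x*(x + 2)*(x + 1)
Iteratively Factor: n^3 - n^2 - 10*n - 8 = (n + 1)*(n^2 - 2*n - 8) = (n + 1)*(n + 2)*(n - 4)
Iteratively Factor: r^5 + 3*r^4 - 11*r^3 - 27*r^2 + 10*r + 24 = (r + 1)*(r^4 + 2*r^3 - 13*r^2 - 14*r + 24) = (r - 1)*(r + 1)*(r^3 + 3*r^2 - 10*r - 24) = (r - 1)*(r + 1)*(r + 4)*(r^2 - r - 6) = (r - 1)*(r + 1)*(r + 2)*(r + 4)*(r - 3)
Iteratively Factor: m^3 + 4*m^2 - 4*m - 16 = (m + 4)*(m^2 - 4) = (m + 2)*(m + 4)*(m - 2)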